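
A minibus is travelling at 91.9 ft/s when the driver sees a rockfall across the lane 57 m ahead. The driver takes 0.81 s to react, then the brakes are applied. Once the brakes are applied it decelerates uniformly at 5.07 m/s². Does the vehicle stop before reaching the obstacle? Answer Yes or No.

91.9 ft/s × 0.3048 = 28.0111 m/s.
Reaction distance = 28.0111 × 0.81 = 22.689 m.
Braking distance = v²/(2a) = 784.622 / 10.140 = 77.379 m.
Total stopping distance = 22.689 + 77.379 = 100.068 m, vs 57 m available — it cannot stop in time and overshoots by 100.068 − 57 = 43.068 m.

No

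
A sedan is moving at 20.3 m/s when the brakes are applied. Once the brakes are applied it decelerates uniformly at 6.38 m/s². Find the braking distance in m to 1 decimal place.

Braking distance = v²/(2a) = 20.3000² / (2 × 6.380) = 412.090 / 12.760 = 32.295 m.

Braking distance ≈ 32.3 m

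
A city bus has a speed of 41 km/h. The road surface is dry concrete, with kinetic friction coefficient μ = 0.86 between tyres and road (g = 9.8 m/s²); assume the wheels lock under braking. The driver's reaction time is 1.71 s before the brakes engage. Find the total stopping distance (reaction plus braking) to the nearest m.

41 km/h ÷ 3.6 = 11.3889 m/s.
a = μg = 0.86 × 9.8 = 8.428 m/s².
Reaction distance = v·t_r = 11.3889 × 1.71 = 19.475 m.
Braking distance = v²/(2a) = 11.3889² / (2 × 8.428) = 129.707 / 16.856 = 7.695 m.
Total = 19.475 + 7.695 = 27.170 m.

Total stopping distance ≈ 27 m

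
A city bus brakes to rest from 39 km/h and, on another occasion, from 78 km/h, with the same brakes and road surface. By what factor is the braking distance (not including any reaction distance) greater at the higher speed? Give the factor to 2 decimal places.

Factor ≈ 4.00

Braking distance d = v²/(2a), so with a fixed, d ∝ v².
Factor = (78/39)² = 2.0000² = 4.0000.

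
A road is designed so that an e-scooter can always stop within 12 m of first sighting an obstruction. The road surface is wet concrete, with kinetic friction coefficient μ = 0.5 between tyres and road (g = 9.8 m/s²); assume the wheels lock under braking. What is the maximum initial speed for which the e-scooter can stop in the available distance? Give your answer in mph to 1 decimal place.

a = μg = 0.5 × 9.8 = 4.900 m/s².
v²/(2a) = d ⇒ v = √(2 × 4.900 × 12) = √117.60 = 10.8444 m/s.
10.8444 m/s ÷ 0.44704 = 24.258 mph.

Maximum speed ≈ 24.3 mph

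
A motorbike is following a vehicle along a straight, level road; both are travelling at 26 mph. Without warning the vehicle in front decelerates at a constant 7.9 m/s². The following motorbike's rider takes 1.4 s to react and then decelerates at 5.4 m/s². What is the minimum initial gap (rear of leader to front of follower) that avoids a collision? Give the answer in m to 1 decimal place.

26 mph × 0.44704 = 11.6230 m/s.
Leader travels v²/(2a_L) = 135.094 / 15.800 = 8.550 m before stopping.
Follower covers v·t_r = 11.6230 × 1.4 = 16.272 m while reacting, then v²/(2a_F) = 135.094 / 10.800 = 12.509 m while braking, for a total of 16.272 + 12.509 = 28.781 m.
Since a_F ≤ a_L and the follower starts braking later, the follower is never slower than the leader, so the closest approach is when both have stopped.
Minimum gap = 28.781 − 8.550 = 20.231 m.

Minimum gap ≈ 20.2 m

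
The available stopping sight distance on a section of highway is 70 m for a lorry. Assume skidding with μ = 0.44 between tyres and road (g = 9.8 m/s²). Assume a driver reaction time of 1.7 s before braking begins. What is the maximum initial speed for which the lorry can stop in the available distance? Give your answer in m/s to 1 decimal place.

a = μg = 0.44 × 9.8 = 4.312 m/s².
Stopping distance: v·t_r + v²/(2a) = 70 with t_r = 1.7 s and a = 4.312 m/s².
So v² + 14.661 v − 603.68 = 0.
Positive root: v = −a·t_r + √((a·t_r)² + 2a·d) = −7.330 + √(53.729 + 603.68) = 18.3100 m/s.

Maximum speed ≈ 18.3 m/s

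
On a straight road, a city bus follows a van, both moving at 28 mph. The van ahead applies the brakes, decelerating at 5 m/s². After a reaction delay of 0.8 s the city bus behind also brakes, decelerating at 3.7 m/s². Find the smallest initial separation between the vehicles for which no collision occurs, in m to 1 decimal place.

28 mph × 0.44704 = 12.5171 m/s.
Leader travels v²/(2a_L) = 156.678 / 10.000 = 15.668 m before stopping.
Follower covers v·t_r = 12.5171 × 0.8 = 10.014 m while reacting, then v²/(2a_F) = 156.678 / 7.400 = 21.173 m while braking, for a total of 10.014 + 21.173 = 31.187 m.
Since a_F ≤ a_L and the follower starts braking later, the follower is never slower than the leader, so the closest approach is when both have stopped.
Minimum gap = 31.187 − 15.668 = 15.519 m.

Minimum gap ≈ 15.5 m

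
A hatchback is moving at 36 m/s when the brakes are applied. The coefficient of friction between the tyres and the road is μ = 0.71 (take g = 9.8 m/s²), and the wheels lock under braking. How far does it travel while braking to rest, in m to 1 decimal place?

Braking distance ≈ 93.1 m

a = μg = 0.71 × 9.8 = 6.958 m/s².
Braking distance = v²/(2a) = 36.0000² / (2 × 6.958) = 1296.000 / 13.916 = 93.130 m.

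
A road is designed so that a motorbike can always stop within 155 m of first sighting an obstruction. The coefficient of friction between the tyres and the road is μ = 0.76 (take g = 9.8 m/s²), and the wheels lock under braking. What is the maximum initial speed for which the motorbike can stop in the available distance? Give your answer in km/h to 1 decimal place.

Maximum speed ≈ 173.0 km/h

a = μg = 0.76 × 9.8 = 7.448 m/s².
v²/(2a) = d ⇒ v = √(2 × 7.448 × 155) = √2308.88 = 48.0508 m/s.
48.0508 m/s × 3.6 = 172.983 km/h.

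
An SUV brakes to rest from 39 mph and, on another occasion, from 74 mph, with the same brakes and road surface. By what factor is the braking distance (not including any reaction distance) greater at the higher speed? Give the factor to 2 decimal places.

Braking distance d = v²/(2a), so with a fixed, d ∝ v².
Factor = (74/39)² = 1.8974² = 3.6001.

Factor ≈ 3.60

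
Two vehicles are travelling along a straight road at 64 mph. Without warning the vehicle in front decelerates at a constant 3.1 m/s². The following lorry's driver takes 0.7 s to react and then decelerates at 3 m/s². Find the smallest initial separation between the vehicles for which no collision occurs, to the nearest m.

64 mph × 0.44704 = 28.6106 m/s.
Leader travels v²/(2a_L) = 818.566 / 6.200 = 132.027 m before stopping.
Follower covers v·t_r = 28.6106 × 0.7 = 20.027 m while reacting, then v²/(2a_F) = 818.566 / 6.000 = 136.428 m while braking, for a total of 20.027 + 136.428 = 156.455 m.
Since a_F ≤ a_L and the follower starts braking later, the follower is never slower than the leader, so the closest approach is when both have stopped.
Minimum gap = 156.455 − 132.027 = 24.428 m.

Minimum gap ≈ 24 m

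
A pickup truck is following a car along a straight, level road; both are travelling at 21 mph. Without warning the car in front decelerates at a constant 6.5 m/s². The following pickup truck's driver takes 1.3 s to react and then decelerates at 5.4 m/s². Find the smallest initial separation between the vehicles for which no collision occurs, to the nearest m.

Minimum gap ≈ 14 m

21 mph × 0.44704 = 9.3878 m/s.
Leader travels v²/(2a_L) = 88.131 / 13.000 = 6.779 m before stopping.
Follower covers v·t_r = 9.3878 × 1.3 = 12.204 m while reacting, then v²/(2a_F) = 88.131 / 10.800 = 8.160 m while braking, for a total of 12.204 + 8.160 = 20.364 m.
Since a_F ≤ a_L and the follower starts braking later, the follower is never slower than the leader, so the closest approach is when both have stopped.
Minimum gap = 20.364 − 6.779 = 13.585 m.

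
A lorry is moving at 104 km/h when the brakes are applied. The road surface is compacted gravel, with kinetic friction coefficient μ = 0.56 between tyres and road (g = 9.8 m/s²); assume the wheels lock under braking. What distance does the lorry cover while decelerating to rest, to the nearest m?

104 km/h ÷ 3.6 = 28.8889 m/s.
a = μg = 0.56 × 9.8 = 5.488 m/s².
Braking distance = v²/(2a) = 28.8889² / (2 × 5.488) = 834.569 / 10.976 = 76.036 m.

Braking distance ≈ 76 m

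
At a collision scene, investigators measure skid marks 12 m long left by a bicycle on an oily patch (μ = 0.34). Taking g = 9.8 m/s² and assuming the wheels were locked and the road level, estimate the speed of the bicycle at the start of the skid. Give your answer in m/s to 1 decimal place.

Initial speed ≈ 8.9 m/s

Deceleration a = μg = 0.34 × 9.8 = 3.332 m/s².
v = √(2a·d) = √(2 × 3.332 × 12) = √79.968 = 8.9425 m/s.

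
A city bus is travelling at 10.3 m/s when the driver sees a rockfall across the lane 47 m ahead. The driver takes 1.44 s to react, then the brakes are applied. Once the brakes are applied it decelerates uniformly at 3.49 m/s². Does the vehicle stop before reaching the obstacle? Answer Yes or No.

Yes

Reaction distance = 10.3000 × 1.44 = 14.832 m.
Braking distance = v²/(2a) = 106.090 / 6.980 = 15.199 m.
Total stopping distance = 14.832 + 15.199 = 30.031 m, vs 47 m available — it stops with 47 − 30.031 = 16.969 m to spare.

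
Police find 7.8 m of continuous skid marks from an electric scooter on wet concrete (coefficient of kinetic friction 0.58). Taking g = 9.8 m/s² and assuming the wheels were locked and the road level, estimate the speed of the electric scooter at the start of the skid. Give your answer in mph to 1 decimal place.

Initial speed ≈ 21.1 mph

Deceleration a = μg = 0.58 × 9.8 = 5.684 m/s².
v = √(2a·d) = √(2 × 5.684 × 7.8) = √88.670 = 9.4165 m/s.
= 9.4165 ÷ 0.44704 = 21.064 mph.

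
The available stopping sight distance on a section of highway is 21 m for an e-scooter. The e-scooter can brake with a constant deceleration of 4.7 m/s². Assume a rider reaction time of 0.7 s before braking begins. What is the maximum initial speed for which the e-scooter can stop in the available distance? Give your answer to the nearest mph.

Maximum speed ≈ 25 mph

Stopping distance: v·t_r + v²/(2a) = 21 with t_r = 0.7 s and a = 4.700 m/s².
So v² + 6.580 v − 197.40 = 0.
Positive root: v = −a·t_r + √((a·t_r)² + 2a·d) = −3.290 + √(10.824 + 197.40) = 11.1400 m/s.
11.1400 m/s ÷ 0.44704 = 24.919 mph.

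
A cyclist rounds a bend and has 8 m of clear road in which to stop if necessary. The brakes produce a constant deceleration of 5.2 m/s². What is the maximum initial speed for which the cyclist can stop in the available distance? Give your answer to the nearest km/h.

v²/(2a) = d ⇒ v = √(2 × 5.200 × 8) = √83.20 = 9.1214 m/s.
9.1214 m/s × 3.6 = 32.837 km/h.

Maximum speed ≈ 33 km/h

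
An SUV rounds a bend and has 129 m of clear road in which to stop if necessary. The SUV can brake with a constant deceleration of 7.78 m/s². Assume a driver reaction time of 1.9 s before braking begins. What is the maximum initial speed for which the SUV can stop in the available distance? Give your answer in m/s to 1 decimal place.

Stopping distance: v·t_r + v²/(2a) = 129 with t_r = 1.9 s and a = 7.780 m/s².
So v² + 29.564 v − 2007.24 = 0.
Positive root: v = −a·t_r + √((a·t_r)² + 2a·d) = −14.782 + √(218.508 + 2007.24) = 32.3958 m/s.

Maximum speed ≈ 32.4 m/s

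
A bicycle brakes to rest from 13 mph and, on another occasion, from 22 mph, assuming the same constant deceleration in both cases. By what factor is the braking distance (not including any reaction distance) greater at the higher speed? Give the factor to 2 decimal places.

Braking distance d = v²/(2a), so with a fixed, d ∝ v².
Factor = (22/13)² = 1.6923² = 2.8639.

Factor ≈ 2.86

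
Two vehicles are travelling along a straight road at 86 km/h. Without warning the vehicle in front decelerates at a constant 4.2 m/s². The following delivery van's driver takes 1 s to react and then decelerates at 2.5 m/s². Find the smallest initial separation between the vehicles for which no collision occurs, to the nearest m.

Minimum gap ≈ 70 m

86 km/h ÷ 3.6 = 23.8889 m/s.
Leader travels v²/(2a_L) = 570.680 / 8.400 = 67.938 m before stopping.
Follower covers v·t_r = 23.8889 × 1 = 23.889 m while reacting, then v²/(2a_F) = 570.680 / 5.000 = 114.136 m while braking, for a total of 23.889 + 114.136 = 138.025 m.
Since a_F ≤ a_L and the follower starts braking later, the follower is never slower than the leader, so the closest approach is when both have stopped.
Minimum gap = 138.025 − 67.938 = 70.087 m.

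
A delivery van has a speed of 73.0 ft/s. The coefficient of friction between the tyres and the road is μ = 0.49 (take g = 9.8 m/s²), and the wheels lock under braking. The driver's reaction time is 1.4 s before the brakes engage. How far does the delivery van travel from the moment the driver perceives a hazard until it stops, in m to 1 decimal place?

Total stopping distance ≈ 82.7 m

73 ft/s × 0.3048 = 22.2504 m/s.
a = μg = 0.49 × 9.8 = 4.802 m/s².
Reaction distance = v·t_r = 22.2504 × 1.4 = 31.151 m.
Braking distance = v²/(2a) = 22.2504² / (2 × 4.802) = 495.080 / 9.604 = 51.549 m.
Total = 31.151 + 51.549 = 82.700 m.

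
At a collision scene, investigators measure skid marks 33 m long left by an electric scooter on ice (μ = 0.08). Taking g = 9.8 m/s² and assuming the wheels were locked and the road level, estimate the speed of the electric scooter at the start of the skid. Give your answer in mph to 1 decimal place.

Deceleration a = μg = 0.08 × 9.8 = 0.784 m/s².
v = √(2a·d) = √(2 × 0.784 × 33) = √51.744 = 7.1933 m/s.
= 7.1933 ÷ 0.44704 = 16.091 mph.

Initial speed ≈ 16.1 mph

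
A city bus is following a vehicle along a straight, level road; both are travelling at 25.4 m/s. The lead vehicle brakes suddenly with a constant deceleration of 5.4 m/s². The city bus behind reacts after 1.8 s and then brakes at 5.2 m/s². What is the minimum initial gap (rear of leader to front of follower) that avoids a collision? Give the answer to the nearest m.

Minimum gap ≈ 48 m

Leader travels v²/(2a_L) = 645.160 / 10.800 = 59.737 m before stopping.
Follower covers v·t_r = 25.4000 × 1.8 = 45.720 m while reacting, then v²/(2a_F) = 645.160 / 10.400 = 62.035 m while braking, for a total of 45.720 + 62.035 = 107.755 m.
Since a_F ≤ a_L and the follower starts braking later, the follower is never slower than the leader, so the closest approach is when both have stopped.
Minimum gap = 107.755 − 59.737 = 48.018 m.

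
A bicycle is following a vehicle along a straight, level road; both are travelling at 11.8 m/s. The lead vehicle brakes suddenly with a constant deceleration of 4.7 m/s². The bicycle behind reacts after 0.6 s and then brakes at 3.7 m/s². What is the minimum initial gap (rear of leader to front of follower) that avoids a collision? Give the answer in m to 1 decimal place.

Minimum gap ≈ 11.1 m

Leader travels v²/(2a_L) = 139.240 / 9.400 = 14.813 m before stopping.
Follower covers v·t_r = 11.8000 × 0.6 = 7.080 m while reacting, then v²/(2a_F) = 139.240 / 7.400 = 18.816 m while braking, for a total of 7.080 + 18.816 = 25.896 m.
Since a_F ≤ a_L and the follower starts braking later, the follower is never slower than the leader, so the closest approach is when both have stopped.
Minimum gap = 25.896 − 14.813 = 11.083 m.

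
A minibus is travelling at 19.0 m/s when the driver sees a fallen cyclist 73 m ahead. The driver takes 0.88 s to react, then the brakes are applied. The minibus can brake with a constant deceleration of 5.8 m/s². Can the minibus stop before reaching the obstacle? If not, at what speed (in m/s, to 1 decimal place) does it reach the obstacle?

Reaction distance = 19.0000 × 0.88 = 16.720 m.
Braking distance = v²/(2a) = 361.000 / 11.600 = 31.121 m.
Total stopping distance = 16.720 + 31.121 = 47.841 m, vs 73 m available — it stops with 73 − 47.841 = 25.159 m to spare.

Yes — it stops about 25.2 m short of the obstacle, so it never reaches it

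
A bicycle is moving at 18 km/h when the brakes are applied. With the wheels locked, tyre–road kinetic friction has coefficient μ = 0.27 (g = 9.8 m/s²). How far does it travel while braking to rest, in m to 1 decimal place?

Braking distance ≈ 4.7 m

18 km/h ÷ 3.6 = 5.0000 m/s.
a = μg = 0.27 × 9.8 = 2.646 m/s².
Braking distance = v²/(2a) = 5.0000² / (2 × 2.646) = 25.000 / 5.292 = 4.724 m.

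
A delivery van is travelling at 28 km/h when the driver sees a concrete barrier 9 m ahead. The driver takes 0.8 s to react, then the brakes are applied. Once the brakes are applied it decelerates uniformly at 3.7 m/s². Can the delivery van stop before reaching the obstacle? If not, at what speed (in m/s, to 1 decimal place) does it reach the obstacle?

28 km/h ÷ 3.6 = 7.7778 m/s.
Reaction distance = 7.7778 × 0.8 = 6.222 m.
Braking distance needed to stop: v²/(2a) = 60.494 / 7.400 = 8.175 m, so total needed = 6.222 + 8.175 = 14.397 m > 9 m — it cannot stop.
Distance remaining when braking begins: 9 − 6.222 = 2.778 m.
v² = v₀² − 2a·d = 60.494 − 2 × 3.700 × 2.778 = 39.937 m²/s².
v = √39.937 = 6.320 m/s.

No — it strikes the obstacle at 6.3 m/s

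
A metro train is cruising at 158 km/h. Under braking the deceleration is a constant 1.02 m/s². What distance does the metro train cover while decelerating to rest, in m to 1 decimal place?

158 km/h ÷ 3.6 = 43.8889 m/s.
Braking distance = v²/(2a) = 43.8889² / (2 × 1.020) = 1926.236 / 2.040 = 944.233 m.

Braking distance ≈ 944.2 m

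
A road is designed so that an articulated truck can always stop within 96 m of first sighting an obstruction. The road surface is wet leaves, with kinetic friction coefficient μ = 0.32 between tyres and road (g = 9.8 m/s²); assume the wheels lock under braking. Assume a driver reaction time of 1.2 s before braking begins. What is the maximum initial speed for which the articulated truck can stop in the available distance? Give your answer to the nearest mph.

a = μg = 0.32 × 9.8 = 3.136 m/s².
Stopping distance: v·t_r + v²/(2a) = 96 with t_r = 1.2 s and a = 3.136 m/s².
So v² + 7.526 v − 602.11 = 0.
Positive root: v = −a·t_r + √((a·t_r)² + 2a·d) = −3.763 + √(14.160 + 602.11) = 21.0618 m/s.
21.0618 m/s ÷ 0.44704 = 47.114 mph.

Maximum speed ≈ 47 mph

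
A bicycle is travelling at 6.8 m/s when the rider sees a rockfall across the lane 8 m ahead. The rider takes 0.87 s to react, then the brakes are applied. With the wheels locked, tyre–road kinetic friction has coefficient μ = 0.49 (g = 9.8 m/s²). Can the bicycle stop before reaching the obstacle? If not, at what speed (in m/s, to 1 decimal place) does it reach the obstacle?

a = μg = 0.49 × 9.8 = 4.802 m/s².
Reaction distance = 6.8000 × 0.87 = 5.916 m.
Braking distance needed to stop: v²/(2a) = 46.240 / 9.604 = 4.815 m, so total needed = 5.916 + 4.815 = 10.731 m > 8 m — it cannot stop.
Distance remaining when braking begins: 8 − 5.916 = 2.084 m.
v² = v₀² − 2a·d = 46.240 − 2 × 4.802 × 2.084 = 26.225 m²/s².
v = √26.225 = 5.121 m/s.

No — it strikes the obstacle at 5.1 m/s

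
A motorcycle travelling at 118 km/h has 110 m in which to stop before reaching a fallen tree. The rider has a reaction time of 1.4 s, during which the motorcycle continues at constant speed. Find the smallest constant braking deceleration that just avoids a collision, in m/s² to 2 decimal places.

Required deceleration ≈ 8.38 m/s²

118 km/h ÷ 3.6 = 32.7778 m/s.
Distance covered during reaction = 32.7778 × 1.4 = 45.889 m.
Distance available for braking: 110 − 45.889 = 64.111 m.
v² = 2a·d ⇒ a = v²/(2d) = 32.7778² / (2 × 64.111) = 1074.384 / 128.222 = 8.3791 m/s².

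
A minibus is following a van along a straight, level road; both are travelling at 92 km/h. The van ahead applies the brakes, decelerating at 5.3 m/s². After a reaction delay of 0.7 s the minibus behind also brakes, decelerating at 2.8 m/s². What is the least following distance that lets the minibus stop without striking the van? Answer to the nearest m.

Minimum gap ≈ 73 m

92 km/h ÷ 3.6 = 25.5556 m/s.
Leader travels v²/(2a_L) = 653.089 / 10.600 = 61.612 m before stopping.
Follower covers v·t_r = 25.5556 × 0.7 = 17.889 m while reacting, then v²/(2a_F) = 653.089 / 5.600 = 116.623 m while braking, for a total of 17.889 + 116.623 = 134.512 m.
Since a_F ≤ a_L and the follower starts braking later, the follower is never slower than the leader, so the closest approach is when both have stopped.
Minimum gap = 134.512 − 61.612 = 72.900 m.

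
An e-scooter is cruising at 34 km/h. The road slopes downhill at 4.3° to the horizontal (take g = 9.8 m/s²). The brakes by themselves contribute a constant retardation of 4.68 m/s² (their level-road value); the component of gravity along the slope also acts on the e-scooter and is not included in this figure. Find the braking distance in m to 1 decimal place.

Braking distance ≈ 11.3 m

34 km/h ÷ 3.6 = 9.4444 m/s.
Gravity along the downhill slope reduces the braking deceleration: a_eff = 4.680 − 9.8·sin 4.3° = 4.680 − 0.735 = 3.945 m/s².
Braking distance = v²/(2a) = 9.4444² / (2 × 3.945) = 89.197 / 7.890 = 11.305 m.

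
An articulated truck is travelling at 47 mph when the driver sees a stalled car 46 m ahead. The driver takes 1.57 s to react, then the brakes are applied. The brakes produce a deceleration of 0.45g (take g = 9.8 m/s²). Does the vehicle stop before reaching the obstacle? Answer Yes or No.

47 mph × 0.44704 = 21.0109 m/s.
a = 0.45 × 9.8 = 4.410 m/s².
Reaction distance = 21.0109 × 1.57 = 32.987 m.
Braking distance = v²/(2a) = 441.458 / 8.820 = 50.052 m.
Total stopping distance = 32.987 + 50.052 = 83.039 m, vs 46 m available — it cannot stop in time and overshoots by 83.039 − 46 = 37.039 m.

No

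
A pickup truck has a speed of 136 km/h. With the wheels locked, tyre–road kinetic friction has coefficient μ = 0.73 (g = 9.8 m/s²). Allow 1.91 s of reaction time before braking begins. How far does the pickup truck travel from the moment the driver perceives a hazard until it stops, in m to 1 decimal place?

136 km/h ÷ 3.6 = 37.7778 m/s.
a = μg = 0.73 × 9.8 = 7.154 m/s².
Reaction distance = v·t_r = 37.7778 × 1.91 = 72.156 m.
Braking distance = v²/(2a) = 37.7778² / (2 × 7.154) = 1427.162 / 14.308 = 99.746 m.
Total = 72.156 + 99.746 = 171.902 m.

Total stopping distance ≈ 171.9 m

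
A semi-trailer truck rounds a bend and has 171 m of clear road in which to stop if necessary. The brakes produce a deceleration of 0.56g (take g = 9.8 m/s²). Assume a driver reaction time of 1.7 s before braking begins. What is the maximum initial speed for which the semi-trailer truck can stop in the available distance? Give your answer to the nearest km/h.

Maximum speed ≈ 126 km/h

a = 0.56 × 9.8 = 5.488 m/s².
Stopping distance: v·t_r + v²/(2a) = 171 with t_r = 1.7 s and a = 5.488 m/s².
So v² + 18.659 v − 1876.90 = 0.
Positive root: v = −a·t_r + √((a·t_r)² + 2a·d) = −9.330 + √(87.049 + 1876.90) = 34.9865 m/s.
34.9865 m/s × 3.6 = 125.951 km/h.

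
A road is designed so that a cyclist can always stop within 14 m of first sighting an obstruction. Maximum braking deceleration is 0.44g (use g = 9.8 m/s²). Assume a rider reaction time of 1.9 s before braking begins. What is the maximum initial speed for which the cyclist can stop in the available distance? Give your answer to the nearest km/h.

a = 0.44 × 9.8 = 4.312 m/s².
Stopping distance: v·t_r + v²/(2a) = 14 with t_r = 1.9 s and a = 4.312 m/s².
So v² + 16.386 v − 120.74 = 0.
Positive root: v = −a·t_r + √((a·t_r)² + 2a·d) = −8.193 + √(67.125 + 120.74) = 5.5134 m/s.
5.5134 m/s × 3.6 = 19.848 km/h.

Maximum speed ≈ 20 km/h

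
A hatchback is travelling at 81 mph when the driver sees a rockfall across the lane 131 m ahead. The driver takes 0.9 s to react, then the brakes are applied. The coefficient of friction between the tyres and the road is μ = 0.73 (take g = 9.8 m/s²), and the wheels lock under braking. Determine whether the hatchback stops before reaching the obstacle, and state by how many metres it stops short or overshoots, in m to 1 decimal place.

81 mph × 0.44704 = 36.2102 m/s.
a = μg = 0.73 × 9.8 = 7.154 m/s².
Reaction distance = 36.2102 × 0.9 = 32.589 m.
Braking distance = v²/(2a) = 1311.179 / 14.308 = 91.640 m.
Total stopping distance = 32.589 + 91.640 = 124.229 m, vs 131 m available — it stops with 131 − 124.229 = 6.771 m to spare.

Yes — it stops 6.8 m short of the obstacle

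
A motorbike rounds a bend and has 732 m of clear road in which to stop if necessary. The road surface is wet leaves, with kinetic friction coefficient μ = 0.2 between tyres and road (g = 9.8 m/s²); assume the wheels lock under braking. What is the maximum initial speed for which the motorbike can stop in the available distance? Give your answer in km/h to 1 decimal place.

Maximum speed ≈ 192.8 km/h

a = μg = 0.2 × 9.8 = 1.960 m/s².
v²/(2a) = d ⇒ v = √(2 × 1.960 × 732) = √2869.44 = 53.5672 m/s.
53.5672 m/s × 3.6 = 192.842 km/h.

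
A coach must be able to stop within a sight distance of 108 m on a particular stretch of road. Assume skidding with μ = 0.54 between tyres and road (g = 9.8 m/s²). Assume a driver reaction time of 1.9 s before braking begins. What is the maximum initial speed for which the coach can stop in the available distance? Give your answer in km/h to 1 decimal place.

Maximum speed ≈ 90.8 km/h

a = μg = 0.54 × 9.8 = 5.292 m/s².
Stopping distance: v·t_r + v²/(2a) = 108 with t_r = 1.9 s and a = 5.292 m/s².
So v² + 20.110 v − 1143.07 = 0.
Positive root: v = −a·t_r + √((a·t_r)² + 2a·d) = −10.055 + √(101.103 + 1143.07) = 25.2178 m/s.
25.2178 m/s × 3.6 = 90.784 km/h.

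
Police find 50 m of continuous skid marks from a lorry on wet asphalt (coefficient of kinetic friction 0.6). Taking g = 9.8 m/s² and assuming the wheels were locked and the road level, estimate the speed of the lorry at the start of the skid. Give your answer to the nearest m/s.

Initial speed ≈ 24 m/s

Deceleration a = μg = 0.6 × 9.8 = 5.880 m/s².
v = √(2a·d) = √(2 × 5.880 × 50) = √588.000 = 24.2487 m/s.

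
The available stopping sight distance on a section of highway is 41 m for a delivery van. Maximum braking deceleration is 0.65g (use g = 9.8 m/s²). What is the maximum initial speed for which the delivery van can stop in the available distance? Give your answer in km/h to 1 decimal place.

Maximum speed ≈ 82.3 km/h

a = 0.65 × 9.8 = 6.370 m/s².
v²/(2a) = d ⇒ v = √(2 × 6.370 × 41) = √522.34 = 22.8548 m/s.
22.8548 m/s × 3.6 = 82.277 km/h.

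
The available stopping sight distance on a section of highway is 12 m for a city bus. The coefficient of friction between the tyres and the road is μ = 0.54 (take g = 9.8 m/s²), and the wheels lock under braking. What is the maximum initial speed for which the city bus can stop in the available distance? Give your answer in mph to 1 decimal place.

a = μg = 0.54 × 9.8 = 5.292 m/s².
v²/(2a) = d ⇒ v = √(2 × 5.292 × 12) = √127.01 = 11.2699 m/s.
11.2699 m/s ÷ 0.44704 = 25.210 mph.

Maximum speed ≈ 25.2 mph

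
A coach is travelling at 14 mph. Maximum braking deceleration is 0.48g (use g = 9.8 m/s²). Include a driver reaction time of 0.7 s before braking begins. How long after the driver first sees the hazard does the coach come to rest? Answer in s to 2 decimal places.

Total time ≈ 2.03 s

14 mph × 0.44704 = 6.2586 m/s.
a = 0.48 × 9.8 = 4.704 m/s².
Braking time = v/a = 6.2586 / 4.704 = 1.330 s.
Total = 0.7 + 1.330 = 2.030 s.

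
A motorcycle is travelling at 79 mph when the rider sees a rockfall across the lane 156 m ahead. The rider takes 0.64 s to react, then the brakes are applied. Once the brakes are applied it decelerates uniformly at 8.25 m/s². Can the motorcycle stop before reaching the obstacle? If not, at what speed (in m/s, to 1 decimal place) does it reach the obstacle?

Yes — it stops about 57.8 m short of the obstacle, so it never reaches it

79 mph × 0.44704 = 35.3162 m/s.
Reaction distance = 35.3162 × 0.64 = 22.602 m.
Braking distance = v²/(2a) = 1247.234 / 16.500 = 75.590 m.
Total stopping distance = 22.602 + 75.590 = 98.192 m, vs 156 m available — it stops with 156 − 98.192 = 57.808 m to spare.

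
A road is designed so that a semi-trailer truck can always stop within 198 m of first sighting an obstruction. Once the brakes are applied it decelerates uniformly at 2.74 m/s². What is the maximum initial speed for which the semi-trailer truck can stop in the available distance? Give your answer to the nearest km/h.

Maximum speed ≈ 119 km/h

v²/(2a) = d ⇒ v = √(2 × 2.740 × 198) = √1085.04 = 32.9399 m/s.
32.9399 m/s × 3.6 = 118.584 km/h.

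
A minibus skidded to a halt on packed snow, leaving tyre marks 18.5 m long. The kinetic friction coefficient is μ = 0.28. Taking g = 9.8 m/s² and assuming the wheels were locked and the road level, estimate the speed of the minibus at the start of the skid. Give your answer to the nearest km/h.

Initial speed ≈ 36 km/h

Deceleration a = μg = 0.28 × 9.8 = 2.744 m/s².
v = √(2a·d) = √(2 × 2.744 × 18.5) = √101.528 = 10.0761 m/s.
= 10.0761 × 3.6 = 36.274 km/h.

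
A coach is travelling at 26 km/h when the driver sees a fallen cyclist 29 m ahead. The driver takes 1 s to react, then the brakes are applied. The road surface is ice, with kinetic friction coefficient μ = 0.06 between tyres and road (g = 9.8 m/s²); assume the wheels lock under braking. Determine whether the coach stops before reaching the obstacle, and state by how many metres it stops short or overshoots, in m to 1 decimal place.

26 km/h ÷ 3.6 = 7.2222 m/s.
a = μg = 0.06 × 9.8 = 0.588 m/s².
Reaction distance = 7.2222 × 1 = 7.222 m.
Braking distance = v²/(2a) = 52.160 / 1.176 = 44.354 m.
Total stopping distance = 7.222 + 44.354 = 51.576 m, vs 29 m available — it cannot stop in time and overshoots by 51.576 − 29 = 22.576 m.

No — it overshoots by 22.6 m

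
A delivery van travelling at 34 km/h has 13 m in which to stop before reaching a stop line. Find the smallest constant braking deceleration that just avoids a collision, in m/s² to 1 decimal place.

Required deceleration ≈ 3.4 m/s²

34 km/h ÷ 3.6 = 9.4444 m/s.
v² = 2a·d ⇒ a = v²/(2d) = 9.4444² / (2 × 13.000) = 89.197 / 26.000 = 3.4307 m/s².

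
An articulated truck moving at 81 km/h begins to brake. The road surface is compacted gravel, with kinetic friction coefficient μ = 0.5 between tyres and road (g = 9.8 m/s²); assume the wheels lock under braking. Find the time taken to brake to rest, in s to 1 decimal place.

Braking time ≈ 4.6 s

81 km/h ÷ 3.6 = 22.5000 m/s.
a = μg = 0.5 × 9.8 = 4.900 m/s².
Braking time = v/a = 22.5000 / 4.900 = 4.592 s.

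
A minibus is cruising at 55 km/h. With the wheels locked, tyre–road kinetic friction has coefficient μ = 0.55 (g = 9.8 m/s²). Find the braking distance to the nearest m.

Braking distance ≈ 22 m

55 km/h ÷ 3.6 = 15.2778 m/s.
a = μg = 0.55 × 9.8 = 5.390 m/s².
Braking distance = v²/(2a) = 15.2778² / (2 × 5.390) = 233.411 / 10.780 = 21.652 m.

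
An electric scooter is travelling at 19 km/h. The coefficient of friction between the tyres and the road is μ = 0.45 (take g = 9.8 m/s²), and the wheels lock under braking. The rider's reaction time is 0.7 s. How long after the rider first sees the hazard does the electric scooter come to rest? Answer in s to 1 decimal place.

Total time ≈ 1.9 s

19 km/h ÷ 3.6 = 5.2778 m/s.
a = μg = 0.45 × 9.8 = 4.410 m/s².
Braking time = v/a = 5.2778 / 4.410 = 1.197 s.
Total = 0.7 + 1.197 = 1.897 s.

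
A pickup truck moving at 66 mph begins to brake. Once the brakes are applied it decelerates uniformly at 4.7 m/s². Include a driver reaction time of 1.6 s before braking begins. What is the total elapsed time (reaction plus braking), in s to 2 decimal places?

66 mph × 0.44704 = 29.5046 m/s.
Braking time = v/a = 29.5046 / 4.700 = 6.278 s.
Total = 1.6 + 6.278 = 7.878 s.

Total time ≈ 7.88 s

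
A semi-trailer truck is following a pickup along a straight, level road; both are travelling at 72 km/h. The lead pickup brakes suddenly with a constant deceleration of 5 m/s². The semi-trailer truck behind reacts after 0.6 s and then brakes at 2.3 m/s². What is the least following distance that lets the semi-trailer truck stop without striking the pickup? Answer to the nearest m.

Minimum gap ≈ 59 m

72 km/h ÷ 3.6 = 20.0000 m/s.
Leader travels v²/(2a_L) = 400.000 / 10.000 = 40.000 m before stopping.
Follower covers v·t_r = 20.0000 × 0.6 = 12.000 m while reacting, then v²/(2a_F) = 400.000 / 4.600 = 86.957 m while braking, for a total of 12.000 + 86.957 = 98.957 m.
Since a_F ≤ a_L and the follower starts braking later, the follower is never slower than the leader, so the closest approach is when both have stopped.
Minimum gap = 98.957 − 40.000 = 58.957 m.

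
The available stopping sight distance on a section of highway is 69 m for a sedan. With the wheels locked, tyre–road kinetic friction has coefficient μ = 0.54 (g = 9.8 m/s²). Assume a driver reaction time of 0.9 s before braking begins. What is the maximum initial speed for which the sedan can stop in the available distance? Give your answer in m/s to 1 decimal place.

a = μg = 0.54 × 9.8 = 5.292 m/s².
Stopping distance: v·t_r + v²/(2a) = 69 with t_r = 0.9 s and a = 5.292 m/s².
So v² + 9.526 v − 730.30 = 0.
Positive root: v = −a·t_r + √((a·t_r)² + 2a·d) = −4.763 + √(22.686 + 730.30) = 22.6776 m/s.

Maximum speed ≈ 22.7 m/s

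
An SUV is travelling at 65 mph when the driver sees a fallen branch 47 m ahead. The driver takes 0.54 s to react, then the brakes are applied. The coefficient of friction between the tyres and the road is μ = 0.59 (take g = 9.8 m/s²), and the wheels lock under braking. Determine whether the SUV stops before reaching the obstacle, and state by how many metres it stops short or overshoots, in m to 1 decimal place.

No — it overshoots by 41.7 m

65 mph × 0.44704 = 29.0576 m/s.
a = μg = 0.59 × 9.8 = 5.782 m/s².
Reaction distance = 29.0576 × 0.54 = 15.691 m.
Braking distance = v²/(2a) = 844.344 / 11.564 = 73.015 m.
Total stopping distance = 15.691 + 73.015 = 88.706 m, vs 47 m available — it cannot stop in time and overshoots by 88.706 − 47 = 41.706 m.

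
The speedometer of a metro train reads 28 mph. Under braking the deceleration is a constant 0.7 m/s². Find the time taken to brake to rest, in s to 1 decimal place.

Braking time ≈ 17.9 s

28 mph × 0.44704 = 12.5171 m/s.
Braking time = v/a = 12.5171 / 0.700 = 17.882 s.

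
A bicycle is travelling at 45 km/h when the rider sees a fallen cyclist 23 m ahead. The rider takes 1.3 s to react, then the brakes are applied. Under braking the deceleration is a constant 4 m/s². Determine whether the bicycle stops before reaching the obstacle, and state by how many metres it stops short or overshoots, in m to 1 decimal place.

No — it overshoots by 12.8 m

45 km/h ÷ 3.6 = 12.5000 m/s.
Reaction distance = 12.5000 × 1.3 = 16.250 m.
Braking distance = v²/(2a) = 156.250 / 8.000 = 19.531 m.
Total stopping distance = 16.250 + 19.531 = 35.781 m, vs 23 m available — it cannot stop in time and overshoots by 35.781 − 23 = 12.781 m.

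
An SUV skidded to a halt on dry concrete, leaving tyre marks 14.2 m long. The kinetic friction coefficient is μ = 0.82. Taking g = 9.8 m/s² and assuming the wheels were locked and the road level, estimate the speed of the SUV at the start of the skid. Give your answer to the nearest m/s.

Initial speed ≈ 15 m/s

Deceleration a = μg = 0.82 × 9.8 = 8.036 m/s².
v = √(2a·d) = √(2 × 8.036 × 14.2) = √228.222 = 15.1070 m/s.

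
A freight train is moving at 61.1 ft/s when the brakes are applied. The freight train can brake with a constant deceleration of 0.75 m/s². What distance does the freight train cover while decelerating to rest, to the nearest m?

Braking distance ≈ 231 m

61.1 ft/s × 0.3048 = 18.6233 m/s.
Braking distance = v²/(2a) = 18.6233² / (2 × 0.750) = 346.827 / 1.500 = 231.218 m.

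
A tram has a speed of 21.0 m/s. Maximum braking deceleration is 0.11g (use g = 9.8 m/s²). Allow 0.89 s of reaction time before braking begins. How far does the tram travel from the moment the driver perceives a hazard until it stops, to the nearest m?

a = 0.11 × 9.8 = 1.078 m/s².
Reaction distance = v·t_r = 21.0000 × 0.89 = 18.690 m.
Braking distance = v²/(2a) = 21.0000² / (2 × 1.078) = 441.000 / 2.156 = 204.545 m.
Total = 18.690 + 204.545 = 223.235 m.

Total stopping distance ≈ 223 m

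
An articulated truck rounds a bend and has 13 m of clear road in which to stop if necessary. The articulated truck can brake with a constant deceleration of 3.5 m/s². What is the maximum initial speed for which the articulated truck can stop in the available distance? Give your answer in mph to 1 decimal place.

Maximum speed ≈ 21.3 mph

v²/(2a) = d ⇒ v = √(2 × 3.500 × 13) = √91.00 = 9.5394 m/s.
9.5394 m/s ÷ 0.44704 = 21.339 mph.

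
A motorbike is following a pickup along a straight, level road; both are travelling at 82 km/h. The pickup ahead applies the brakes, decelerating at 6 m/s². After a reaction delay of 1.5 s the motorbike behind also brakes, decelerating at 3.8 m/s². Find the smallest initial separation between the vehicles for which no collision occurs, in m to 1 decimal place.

Minimum gap ≈ 59.2 m

82 km/h ÷ 3.6 = 22.7778 m/s.
Leader travels v²/(2a_L) = 518.828 / 12.000 = 43.236 m before stopping.
Follower covers v·t_r = 22.7778 × 1.5 = 34.167 m while reacting, then v²/(2a_F) = 518.828 / 7.600 = 68.267 m while braking, for a total of 34.167 + 68.267 = 102.434 m.
Since a_F ≤ a_L and the follower starts braking later, the follower is never slower than the leader, so the closest approach is when both have stopped.
Minimum gap = 102.434 − 43.236 = 59.198 m.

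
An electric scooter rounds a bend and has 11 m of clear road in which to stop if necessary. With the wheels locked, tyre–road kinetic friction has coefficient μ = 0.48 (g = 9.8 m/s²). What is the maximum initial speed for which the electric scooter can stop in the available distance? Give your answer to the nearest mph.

a = μg = 0.48 × 9.8 = 4.704 m/s².
v²/(2a) = d ⇒ v = √(2 × 4.704 × 11) = √103.49 = 10.1730 m/s.
10.1730 m/s ÷ 0.44704 = 22.756 mph.

Maximum speed ≈ 23 mph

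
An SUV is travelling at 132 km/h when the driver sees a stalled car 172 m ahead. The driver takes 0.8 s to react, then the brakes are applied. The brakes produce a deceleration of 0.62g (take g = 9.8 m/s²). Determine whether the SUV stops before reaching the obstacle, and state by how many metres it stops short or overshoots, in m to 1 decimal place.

Yes — it stops 32.0 m short of the obstacle

132 km/h ÷ 3.6 = 36.6667 m/s.
a = 0.62 × 9.8 = 6.076 m/s².
Reaction distance = 36.6667 × 0.8 = 29.333 m.
Braking distance = v²/(2a) = 1344.447 / 12.152 = 110.636 m.
Total stopping distance = 29.333 + 110.636 = 139.969 m, vs 172 m available — it stops with 172 − 139.969 = 32.031 m to spare.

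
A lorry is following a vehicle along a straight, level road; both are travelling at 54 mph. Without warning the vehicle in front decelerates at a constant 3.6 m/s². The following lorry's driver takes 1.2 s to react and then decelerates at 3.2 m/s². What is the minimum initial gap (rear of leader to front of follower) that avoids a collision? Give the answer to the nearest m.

Minimum gap ≈ 39 m

54 mph × 0.44704 = 24.1402 m/s.
Leader travels v²/(2a_L) = 582.749 / 7.200 = 80.937 m before stopping.
Follower covers v·t_r = 24.1402 × 1.2 = 28.968 m while reacting, then v²/(2a_F) = 582.749 / 6.400 = 91.055 m while braking, for a total of 28.968 + 91.055 = 120.023 m.
Since a_F ≤ a_L and the follower starts braking later, the follower is never slower than the leader, so the closest approach is when both have stopped.
Minimum gap = 120.023 − 80.937 = 39.086 m.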